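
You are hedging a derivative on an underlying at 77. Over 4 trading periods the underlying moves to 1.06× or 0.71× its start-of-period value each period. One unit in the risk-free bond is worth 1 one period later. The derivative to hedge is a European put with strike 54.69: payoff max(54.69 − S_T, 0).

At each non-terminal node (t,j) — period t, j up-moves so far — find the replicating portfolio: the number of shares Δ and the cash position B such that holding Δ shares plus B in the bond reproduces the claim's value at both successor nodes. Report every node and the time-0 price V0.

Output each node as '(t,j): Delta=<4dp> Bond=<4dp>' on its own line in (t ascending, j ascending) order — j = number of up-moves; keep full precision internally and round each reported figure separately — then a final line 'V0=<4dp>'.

Risk-neutral probability p* = (R−d)/(u−d) = (1−0.71)/(1.06−0.71) = 0.8286.
Payoff layer (t=4): V(4,0)=35.1230, V(4,1)=25.4773, V(4,2)=11.0767, V(4,3)=0.0000, V(4,4)=0.0000
  t=3,j=0: stock 27.5591 → up 29.2127 (V=25.4773), down 19.5670 (V=35.1230). Price 27.1309; hedge Δ=-1.0000, bond B=54.6900.
  t=3,j=1: stock 41.1446 → up 43.6133 (V=11.0767), down 29.2127 (V=25.4773). Price 13.5454; hedge Δ=-1.0000, bond B=54.6900.
  t=3,j=2: stock 61.4272 → up 65.1128 (V=0.0000), down 43.6133 (V=11.0767). Price 1.8989; hedge Δ=-0.5152, bond B=33.5465.
  t=3,j=3: stock 91.7082 → up 97.2107 (V=0.0000), down 65.1128 (V=0.0000). Price 0.0000; hedge Δ=0.0000, bond B=0.0000.
  t=2,j=0: stock 38.8157 → up 41.1446 (V=13.5454), down 27.5591 (V=27.1309). Price 15.8743; hedge Δ=-1.0000, bond B=54.6900.
  t=2,j=1: stock 57.9502 → up 61.4272 (V=1.8989), down 41.1446 (V=13.5454). Price 3.8954; hedge Δ=-0.5742, bond B=37.1711.
  t=2,j=2: stock 86.5172 → up 91.7082 (V=0.0000), down 61.4272 (V=1.8989). Price 0.3255; hedge Δ=-0.0627, bond B=5.7508.
  t=1,j=0: stock 54.6700 → up 57.9502 (V=3.8954), down 38.8157 (V=15.8743). Price 5.9489; hedge Δ=-0.6260, bond B=40.1744.
  t=1,j=1: stock 81.6200 → up 86.5172 (V=0.3255), down 57.9502 (V=3.8954). Price 0.9375; hedge Δ=-0.1250, bond B=11.1372.
  t=0,j=0: stock 77.0000 → up 81.6200 (V=0.9375), down 54.6700 (V=5.9489). Price 1.7966; hedge Δ=-0.1860, bond B=16.1150.
Each (Δ,B) replicates both successor values, so the strategy is self-financing and V0 is arbitrage-free.

(0,0): Delta=-0.1860 Bond=16.1150
(1,0): Delta=-0.6260 Bond=40.1744
(1,1): Delta=-0.1250 Bond=11.1372
(2,0): Delta=-1.0000 Bond=54.6900
(2,1): Delta=-0.5742 Bond=37.1711
(2,2): Delta=-0.0627 Bond=5.7508
(3,0): Delta=-1.0000 Bond=54.6900
(3,1): Delta=-1.0000 Bond=54.6900
(3,2): Delta=-0.5152 Bond=33.5465
(3,3): Delta=0.0000 Bond=0.0000
V0=1.7966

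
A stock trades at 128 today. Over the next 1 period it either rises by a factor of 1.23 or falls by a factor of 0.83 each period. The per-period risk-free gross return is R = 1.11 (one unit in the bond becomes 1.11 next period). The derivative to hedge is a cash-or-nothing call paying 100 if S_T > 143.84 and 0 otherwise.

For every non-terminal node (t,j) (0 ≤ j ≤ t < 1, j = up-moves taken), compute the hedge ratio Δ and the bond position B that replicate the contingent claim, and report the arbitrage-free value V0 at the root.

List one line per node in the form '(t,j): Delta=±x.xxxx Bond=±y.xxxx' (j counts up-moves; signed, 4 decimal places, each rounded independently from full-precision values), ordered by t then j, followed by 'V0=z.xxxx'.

Since d<R<u, set p* = (R−d)/(u−d) = 0.7000; price each node as the discounted p*-expectation of its children.
At expiry t=1: V(1,0)=0.0000, V(1,1)=100.0000
(0,0): S=128.0000. Δ = (V_up−V_dn)/(S_up−S_dn) = (100.0000−0.0000)/(157.4400−106.2400) = 1.9531. V = [p*·100.0000 + (1−p*)·0.0000]/1.11 = 63.0631. B = V − Δ·S = -186.9369.
Root portfolio cost Δ·128+B reproduces V0=63.0631.

(0,0): Delta=1.9531 Bond=-186.9369
V0=63.0631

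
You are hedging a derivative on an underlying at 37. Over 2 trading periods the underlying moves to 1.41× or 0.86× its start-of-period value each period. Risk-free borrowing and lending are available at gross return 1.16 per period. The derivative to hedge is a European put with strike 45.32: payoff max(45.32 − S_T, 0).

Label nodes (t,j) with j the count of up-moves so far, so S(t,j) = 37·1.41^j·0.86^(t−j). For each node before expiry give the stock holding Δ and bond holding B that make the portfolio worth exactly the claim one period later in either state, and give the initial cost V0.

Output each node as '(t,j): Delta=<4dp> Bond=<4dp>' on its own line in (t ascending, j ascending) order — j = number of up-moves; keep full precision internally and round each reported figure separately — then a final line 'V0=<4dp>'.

Risk-neutral probability p* = (R−d)/(u−d) = (1.16−0.86)/(1.41−0.86) = 0.5455.
Payoff layer (t=2): V(2,0)=17.9548, V(2,1)=0.4538, V(2,2)=0.0000
  t=1,j=0: stock 31.8200 → up 44.8662 (V=0.4538), down 27.3652 (V=17.9548). Price 7.2490; hedge Δ=-1.0000, bond B=39.0690.
  t=1,j=1: stock 52.1700 → up 73.5597 (V=0.0000), down 44.8662 (V=0.4538). Price 0.1778; hedge Δ=-0.0158, bond B=1.0029.
  t=0,j=0: stock 37.0000 → up 52.1700 (V=0.1778), down 31.8200 (V=7.2490). Price 2.9241; hedge Δ=-0.3475, bond B=15.7807.
Check: Δ(0,0)·S0 + B(0,0) = 2.9241 = V0.

(0,0): Delta=-0.3475 Bond=15.7807
(1,0): Delta=-1.0000 Bond=39.0690
(1,1): Delta=-0.0158 Bond=1.0029
V0=2.9241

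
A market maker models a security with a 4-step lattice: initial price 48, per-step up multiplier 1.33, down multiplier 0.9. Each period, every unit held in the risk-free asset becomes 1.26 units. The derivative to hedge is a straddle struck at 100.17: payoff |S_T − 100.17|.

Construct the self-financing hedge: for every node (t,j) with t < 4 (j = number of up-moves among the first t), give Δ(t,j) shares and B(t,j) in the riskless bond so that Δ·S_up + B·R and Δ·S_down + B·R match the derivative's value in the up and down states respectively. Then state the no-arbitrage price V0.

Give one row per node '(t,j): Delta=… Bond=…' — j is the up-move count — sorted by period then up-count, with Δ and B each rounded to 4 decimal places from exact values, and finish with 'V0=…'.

Risk-neutral probability p* = (R−d)/(u−d) = (1.26−0.9)/(1.33−0.9) = 0.8372.
Terminal payoffs: V(4,0)=68.6772, V(4,1)=53.6306, V(4,2)=31.3952, V(4,3)=1.4639, V(4,4)=50.0223
  t=3,j=0: stock 34.9920 → up 46.5394 (V=53.6306), down 31.4928 (V=68.6772). Price 44.5080; hedge Δ=-1.0000, bond B=79.5000.
  t=3,j=1: stock 51.7104 → up 68.7748 (V=31.3952), down 46.5394 (V=53.6306). Price 27.7896; hedge Δ=-1.0000, bond B=79.5000.
  t=3,j=2: stock 76.4165 → up 101.6339 (V=1.4639), down 68.7748 (V=31.3952). Price 5.0289; hedge Δ=-0.9109, bond B=74.6365.
  t=3,j=3: stock 112.9266 → up 150.1923 (V=50.0223), down 101.6339 (V=1.4639). Price 33.4266; hedge Δ=1.0000, bond B=-79.5000.
  t=2,j=0: stock 38.8800 → up 51.7104 (V=27.7896), down 34.9920 (V=44.5080). Price 24.2152; hedge Δ=-1.0000, bond B=63.0952.
  t=2,j=1: stock 57.4560 → up 76.4165 (V=5.0289), down 51.7104 (V=27.7896). Price 6.9319; hedge Δ=-0.9213, bond B=59.8637.
  t=2,j=2: stock 84.9072 → up 112.9266 (V=33.4266), down 76.4165 (V=5.0289). Price 22.8601; hedge Δ=0.7778, bond B=-43.1810.
  t=1,j=0: stock 43.2000 → up 57.4560 (V=6.9319), down 38.8800 (V=24.2152). Price 7.7345; hedge Δ=-0.9304, bond B=47.9284.
  t=1,j=1: stock 63.8400 → up 84.9072 (V=22.8601), down 57.4560 (V=6.9319). Price 16.0850; hedge Δ=0.5802, bond B=-20.9573.
  t=0,j=0: stock 48.0000 → up 63.8400 (V=16.0850), down 43.2000 (V=7.7345). Price 11.6870; hedge Δ=0.4046, bond B=-7.7329.
Each (Δ,B) replicates both successor values, so the strategy is self-financing and V0 is arbitrage-free.

(0,0): Delta=0.4046 Bond=-7.7329
(1,0): Delta=-0.9304 Bond=47.9284
(1,1): Delta=0.5802 Bond=-20.9573
(2,0): Delta=-1.0000 Bond=63.0952
(2,1): Delta=-0.9213 Bond=59.8637
(2,2): Delta=0.7778 Bond=-43.1810
(3,0): Delta=-1.0000 Bond=79.5000
(3,1): Delta=-1.0000 Bond=79.5000
(3,2): Delta=-0.9109 Bond=74.6365
(3,3): Delta=1.0000 Bond=-79.5000
V0=11.6870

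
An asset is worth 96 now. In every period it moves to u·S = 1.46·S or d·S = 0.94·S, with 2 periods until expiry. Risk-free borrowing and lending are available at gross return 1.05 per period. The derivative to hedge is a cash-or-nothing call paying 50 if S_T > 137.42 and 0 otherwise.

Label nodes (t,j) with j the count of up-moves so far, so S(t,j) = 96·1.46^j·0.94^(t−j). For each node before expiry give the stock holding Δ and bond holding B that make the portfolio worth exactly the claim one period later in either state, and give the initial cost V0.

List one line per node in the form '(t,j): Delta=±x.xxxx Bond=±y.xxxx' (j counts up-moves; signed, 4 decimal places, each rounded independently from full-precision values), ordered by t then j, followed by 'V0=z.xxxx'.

(0,0): Delta=0.2018 Bond=-17.3422
(1,0): Delta=0.0000 Bond=0.0000
(1,1): Delta=0.6860 Bond=-86.0806
V0=2.0294

Risk-neutral probability p* = (R−d)/(u−d) = (1.05−0.94)/(1.46−0.94) = 0.2115.
Terminal values V(2,·): V(2,0)=0.0000, V(2,1)=0.0000, V(2,2)=50.0000
  t=1,j=0: stock 90.2400 → up 131.7504 (V=0.0000), down 84.8256 (V=0.0000). Price 0.0000; hedge Δ=0.0000, bond B=0.0000.
  t=1,j=1: stock 140.1600 → up 204.6336 (V=50.0000), down 131.7504 (V=0.0000). Price 10.0733; hedge Δ=0.6860, bond B=-86.0806.
  t=0,j=0: stock 96.0000 → up 140.1600 (V=10.0733), down 90.2400 (V=0.0000). Price 2.0294; hedge Δ=0.2018, bond B=-17.3422.
Self-financing check: at every node Δ·S+B equals the discounted successor values.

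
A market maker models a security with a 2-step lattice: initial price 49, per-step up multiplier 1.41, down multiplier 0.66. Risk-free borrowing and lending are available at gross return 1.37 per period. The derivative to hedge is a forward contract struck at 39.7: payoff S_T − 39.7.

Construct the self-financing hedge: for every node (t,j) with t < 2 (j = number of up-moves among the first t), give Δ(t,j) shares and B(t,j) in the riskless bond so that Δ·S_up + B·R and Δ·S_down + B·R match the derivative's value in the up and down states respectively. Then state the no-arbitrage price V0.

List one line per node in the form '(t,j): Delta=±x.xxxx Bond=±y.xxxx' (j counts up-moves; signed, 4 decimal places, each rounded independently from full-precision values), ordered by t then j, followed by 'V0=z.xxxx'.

(0,0): Delta=1.0000 Bond=-21.1519
(1,0): Delta=1.0000 Bond=-28.9781
(1,1): Delta=1.0000 Bond=-28.9781
V0=27.8481

The replicating-portfolio and risk-neutral prices coincide; use p* = (1.37−0.66)/(1.41−0.66) = 0.9467 for the latter.
Terminal payoffs: V(2,0)=-18.3556, V(2,1)=5.8994, V(2,2)=57.7169
(1,0): S=32.3400. Δ = (V_up−V_dn)/(S_up−S_dn) = (5.8994−-18.3556)/(45.5994−21.3444) = 1.0000. V = [p*·5.8994 + (1−p*)·-18.3556]/1.37 = 3.3619. B = V − Δ·S = -28.9781.
(1,1): S=69.0900. Δ = (V_up−V_dn)/(S_up−S_dn) = (57.7169−5.8994)/(97.4169−45.5994) = 1.0000. V = [p*·57.7169 + (1−p*)·5.8994]/1.37 = 40.1119. B = V − Δ·S = -28.9781.
(0,0): S=49.0000. Δ = (V_up−V_dn)/(S_up−S_dn) = (40.1119−3.3619)/(69.0900−32.3400) = 1.0000. V = [p*·40.1119 + (1−p*)·3.3619]/1.37 = 27.8481. B = V − Δ·S = -21.1519.
Root portfolio cost Δ·49+B reproduces V0=27.8481.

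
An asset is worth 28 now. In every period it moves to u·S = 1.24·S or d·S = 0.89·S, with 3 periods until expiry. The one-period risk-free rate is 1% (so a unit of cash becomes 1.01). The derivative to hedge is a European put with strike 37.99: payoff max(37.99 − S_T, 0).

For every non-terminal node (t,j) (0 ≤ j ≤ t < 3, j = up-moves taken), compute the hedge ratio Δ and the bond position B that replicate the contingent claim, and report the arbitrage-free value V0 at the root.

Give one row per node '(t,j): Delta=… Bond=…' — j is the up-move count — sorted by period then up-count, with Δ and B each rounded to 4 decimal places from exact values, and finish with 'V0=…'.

(0,0): Delta=-0.8081 Bond=32.1746
(1,0): Delta=-0.9873 Bond=36.9620
(1,1): Delta=-0.5616 Bond=23.9373
(2,0): Delta=-1.0000 Bond=37.6139
(2,1): Delta=-0.9698 Bond=36.7906
(2,2): Delta=0.0000 Bond=0.0000
V0=9.5485

Since d<R<u, set p* = (R−d)/(u−d) = 0.3429; price each node as the discounted p*-expectation of its children.
At expiry t=3: V(3,0)=18.2509, V(3,1)=10.4883, V(3,2)=0.0000, V(3,3)=0.0000
(2,0): S=22.1788. Δ = (V_up−V_dn)/(S_up−S_dn) = (10.4883−18.2509)/(27.5017−19.7391) = -1.0000. V = [p*·10.4883 + (1−p*)·18.2509]/1.01 = 15.4351. B = V − Δ·S = 37.6139.
(2,1): S=30.9008. Δ = (V_up−V_dn)/(S_up−S_dn) = (0.0000−10.4883)/(38.3170−27.5017) = -0.9698. V = [p*·0.0000 + (1−p*)·10.4883]/1.01 = 6.8241. B = V − Δ·S = 36.7906.
(2,2): S=43.0528. Δ = (V_up−V_dn)/(S_up−S_dn) = (0.0000−0.0000)/(53.3855−38.3170) = 0.0000. V = [p*·0.0000 + (1−p*)·0.0000]/1.01 = 0.0000. B = V − Δ·S = 0.0000.
(1,0): S=24.9200. Δ = (V_up−V_dn)/(S_up−S_dn) = (6.8241−15.4351)/(30.9008−22.1788) = -0.9873. V = [p*·6.8241 + (1−p*)·15.4351]/1.01 = 12.3591. B = V − Δ·S = 36.9620.
(1,1): S=34.7200. Δ = (V_up−V_dn)/(S_up−S_dn) = (0.0000−6.8241)/(43.0528−30.9008) = -0.5616. V = [p*·0.0000 + (1−p*)·6.8241]/1.01 = 4.4400. B = V − Δ·S = 23.9373.
(0,0): S=28.0000. Δ = (V_up−V_dn)/(S_up−S_dn) = (4.4400−12.3591)/(34.7200−24.9200) = -0.8081. V = [p*·4.4400 + (1−p*)·12.3591]/1.01 = 9.5485. B = V − Δ·S = 32.1746.
The time-0 hedge costs 9.5485, which is the no-arbitrage price.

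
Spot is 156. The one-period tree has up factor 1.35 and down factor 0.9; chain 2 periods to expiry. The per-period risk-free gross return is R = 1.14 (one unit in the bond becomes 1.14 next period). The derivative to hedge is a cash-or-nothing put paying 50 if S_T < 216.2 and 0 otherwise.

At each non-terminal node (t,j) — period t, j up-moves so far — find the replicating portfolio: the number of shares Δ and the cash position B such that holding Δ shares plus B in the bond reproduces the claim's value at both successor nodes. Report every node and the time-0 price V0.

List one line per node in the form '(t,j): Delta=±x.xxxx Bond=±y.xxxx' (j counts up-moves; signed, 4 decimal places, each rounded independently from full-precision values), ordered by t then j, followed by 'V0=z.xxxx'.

Since d<R<u, set p* = (R−d)/(u−d) = 0.5333; price each node as the discounted p*-expectation of its children.
Terminal values V(2,·): V(2,0)=50.0000, V(2,1)=50.0000, V(2,2)=0.0000
Node (1,0) S=140.4000: V=(p*·50.0000+(1−p*)·50.0000)/1.14=43.8596; Δ=(50.0000−50.0000)/(189.5400−126.3600)=0.0000; B=V−Δ·S=43.8596
Node (1,1) S=210.6000: V=(p*·0.0000+(1−p*)·50.0000)/1.14=20.4678; Δ=(0.0000−50.0000)/(284.3100−189.5400)=-0.5276; B=V−Δ·S=131.5789
Node (0,0) S=156.0000: V=(p*·20.4678+(1−p*)·43.8596)/1.14=27.5298; Δ=(20.4678−43.8596)/(210.6000−140.4000)=-0.3332; B=V−Δ·S=79.5116
Root portfolio cost Δ·156+B reproduces V0=27.5298.

(0,0): Delta=-0.3332 Bond=79.5116
(1,0): Delta=0.0000 Bond=43.8596
(1,1): Delta=-0.5276 Bond=131.5789
V0=27.5298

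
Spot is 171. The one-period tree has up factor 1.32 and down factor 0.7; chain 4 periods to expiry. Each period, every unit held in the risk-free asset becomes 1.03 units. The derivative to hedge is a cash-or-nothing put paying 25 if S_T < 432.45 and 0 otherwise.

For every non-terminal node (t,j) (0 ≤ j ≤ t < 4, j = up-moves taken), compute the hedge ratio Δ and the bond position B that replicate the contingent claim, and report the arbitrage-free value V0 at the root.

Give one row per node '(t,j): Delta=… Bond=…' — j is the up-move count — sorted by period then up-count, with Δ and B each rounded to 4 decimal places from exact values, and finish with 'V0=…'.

(0,0): Delta=-0.0325 Bond=25.9937
(1,0): Delta=0.0000 Bond=22.8785
(1,1): Delta=-0.0477 Bond=30.1963
(2,0): Delta=0.0000 Bond=23.5649
(2,1): Delta=0.0000 Bond=23.5649
(2,2): Delta=-0.0699 Bond=37.7259
(3,0): Delta=0.0000 Bond=24.2718
(3,1): Delta=0.0000 Bond=24.2718
(3,2): Delta=0.0000 Bond=24.2718
(3,3): Delta=-0.1025 Bond=51.6755
V0=20.4295

No-arbitrage ⇒ martingale measure with p* = (R−d)/(u−d) = 0.5323.
Terminal payoffs: V(4,0)=25.0000, V(4,1)=25.0000, V(4,2)=25.0000, V(4,3)=25.0000, V(4,4)=0.0000
Node (3,0) S=58.6530: V=(p*·25.0000+(1−p*)·25.0000)/1.03=24.2718; Δ=(25.0000−25.0000)/(77.4220−41.0571)=0.0000; B=V−Δ·S=24.2718
Node (3,1) S=110.6028: V=(p*·25.0000+(1−p*)·25.0000)/1.03=24.2718; Δ=(25.0000−25.0000)/(145.9957−77.4220)=0.0000; B=V−Δ·S=24.2718
Node (3,2) S=208.5653: V=(p*·25.0000+(1−p*)·25.0000)/1.03=24.2718; Δ=(25.0000−25.0000)/(275.3062−145.9957)=0.0000; B=V−Δ·S=24.2718
Node (3,3) S=393.2945: V=(p*·0.0000+(1−p*)·25.0000)/1.03=11.3530; Δ=(0.0000−25.0000)/(519.1488−275.3062)=-0.1025; B=V−Δ·S=51.6755
Node (2,0) S=83.7900: V=(p*·24.2718+(1−p*)·24.2718)/1.03=23.5649; Δ=(24.2718−24.2718)/(110.6028−58.6530)=0.0000; B=V−Δ·S=23.5649
Node (2,1) S=158.0040: V=(p*·24.2718+(1−p*)·24.2718)/1.03=23.5649; Δ=(24.2718−24.2718)/(208.5653−110.6028)=0.0000; B=V−Δ·S=23.5649
Node (2,2) S=297.9504: V=(p*·11.3530+(1−p*)·24.2718)/1.03=16.8890; Δ=(11.3530−24.2718)/(393.2945−208.5653)=-0.0699; B=V−Δ·S=37.7259
Node (1,0) S=119.7000: V=(p*·23.5649+(1−p*)·23.5649)/1.03=22.8785; Δ=(23.5649−23.5649)/(158.0040−83.7900)=0.0000; B=V−Δ·S=22.8785
Node (1,1) S=225.7200: V=(p*·16.8890+(1−p*)·23.5649)/1.03=19.4287; Δ=(16.8890−23.5649)/(297.9504−158.0040)=-0.0477; B=V−Δ·S=30.1963
Node (0,0) S=171.0000: V=(p*·19.4287+(1−p*)·22.8785)/1.03=20.4295; Δ=(19.4287−22.8785)/(225.7200−119.7000)=-0.0325; B=V−Δ·S=25.9937
Self-financing check: at every node Δ·S+B equals the discounted successor values.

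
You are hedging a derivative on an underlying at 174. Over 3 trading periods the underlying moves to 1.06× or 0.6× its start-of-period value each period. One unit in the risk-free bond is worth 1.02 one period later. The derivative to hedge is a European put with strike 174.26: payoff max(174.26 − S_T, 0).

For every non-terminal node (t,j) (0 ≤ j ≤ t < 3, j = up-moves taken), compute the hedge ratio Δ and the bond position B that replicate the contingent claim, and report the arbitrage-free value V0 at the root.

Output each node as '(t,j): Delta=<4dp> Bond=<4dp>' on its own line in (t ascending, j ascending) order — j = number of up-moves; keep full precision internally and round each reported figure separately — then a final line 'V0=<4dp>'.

Under the risk-neutral measure, an up-move has probability p* = (R−d)/(u−d) = 0.9130 and values discount at R = 1.02.
Terminal values V(3,·): V(3,0)=136.6760, V(3,1)=107.8616, V(3,2)=56.9562, V(3,3)=0.0000
  t=2,j=0: stock 62.6400 → up 66.3984 (V=107.8616), down 37.5840 (V=136.6760). Price 108.2031; hedge Δ=-1.0000, bond B=170.8431.
  t=2,j=1: stock 110.6640 → up 117.3038 (V=56.9562), down 66.3984 (V=107.8616). Price 60.1791; hedge Δ=-1.0000, bond B=170.8431.
  t=2,j=2: stock 195.5064 → up 207.2368 (V=0.0000), down 117.3038 (V=56.9562). Price 4.8556; hedge Δ=-0.6333, bond B=128.6733.
  t=1,j=0: stock 104.4000 → up 110.6640 (V=60.1791), down 62.6400 (V=108.2031). Price 63.0933; hedge Δ=-1.0000, bond B=167.4933.
  t=1,j=1: stock 184.4400 → up 195.5064 (V=4.8556), down 110.6640 (V=60.1791). Price 9.4768; hedge Δ=-0.6521, bond B=129.7454.
  t=0,j=0: stock 174.0000 → up 184.4400 (V=9.4768), down 104.4000 (V=63.0933). Price 13.8619; hedge Δ=-0.6699, bond B=130.4194.
Each (Δ,B) replicates both successor values, so the strategy is self-financing and V0 is arbitrage-free.

(0,0): Delta=-0.6699 Bond=130.4194
(1,0): Delta=-1.0000 Bond=167.4933
(1,1): Delta=-0.6521 Bond=129.7454
(2,0): Delta=-1.0000 Bond=170.8431
(2,1): Delta=-1.0000 Bond=170.8431
(2,2): Delta=-0.6333 Bond=128.6733
V0=13.8619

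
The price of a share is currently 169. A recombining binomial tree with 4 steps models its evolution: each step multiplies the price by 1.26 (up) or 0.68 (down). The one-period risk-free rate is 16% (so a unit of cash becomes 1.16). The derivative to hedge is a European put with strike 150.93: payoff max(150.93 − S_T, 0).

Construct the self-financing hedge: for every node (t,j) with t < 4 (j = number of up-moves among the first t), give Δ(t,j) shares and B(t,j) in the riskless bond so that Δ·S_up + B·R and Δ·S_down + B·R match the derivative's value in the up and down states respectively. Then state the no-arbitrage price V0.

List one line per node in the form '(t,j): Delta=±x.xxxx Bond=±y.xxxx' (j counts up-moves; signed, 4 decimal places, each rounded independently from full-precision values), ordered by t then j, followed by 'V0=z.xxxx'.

(0,0): Delta=-0.0908 Bond=17.9985
(1,0): Delta=-0.3971 Bond=56.0779
(1,1): Delta=-0.0563 Bond=13.5450
(2,0): Delta=-1.0000 Bond=112.1656
(2,1): Delta=-0.3293 Bond=55.2347
(2,2): Delta=-0.0257 Bond=7.4783
(3,0): Delta=-1.0000 Bond=130.1121
(3,1): Delta=-1.0000 Bond=130.1121
(3,2): Delta=-0.2539 Bond=50.3139
(3,3): Delta=0.0000 Bond=0.0000
V0=2.6555

No-arbitrage ⇒ martingale measure with p* = (R−d)/(u−d) = 0.8276.
Terminal values V(4,·): V(4,0)=114.7955, V(4,1)=83.9748, V(4,2)=26.8660, V(4,3)=0.0000, V(4,4)=0.0000
  t=3,j=0: stock 53.1390 → up 66.9552 (V=83.9748), down 36.1345 (V=114.7955). Price 76.9731; hedge Δ=-1.0000, bond B=130.1121.
  t=3,j=1: stock 98.4635 → up 124.0640 (V=26.8660), down 66.9552 (V=83.9748). Price 31.6486; hedge Δ=-1.0000, bond B=130.1121.
  t=3,j=2: stock 182.4470 → up 229.8832 (V=0.0000), down 124.0640 (V=26.8660). Price 3.9932; hedge Δ=-0.2539, bond B=50.3139.
  t=3,j=3: stock 338.0635 → up 425.9601 (V=0.0000), down 229.8832 (V=0.0000). Price 0.0000; hedge Δ=0.0000, bond B=0.0000.
  t=2,j=0: stock 78.1456 → up 98.4635 (V=31.6486), down 53.1390 (V=76.9731). Price 34.0200; hedge Δ=-1.0000, bond B=112.1656.
  t=2,j=1: stock 144.7992 → up 182.4470 (V=3.9932), down 98.4635 (V=31.6486). Price 7.5529; hedge Δ=-0.3293, bond B=55.2347.
  t=2,j=2: stock 268.3044 → up 338.0635 (V=0.0000), down 182.4470 (V=3.9932). Price 0.5935; hedge Δ=-0.0257, bond B=7.4783.
  t=1,j=0: stock 114.9200 → up 144.7992 (V=7.5529), down 78.1456 (V=34.0200). Price 10.4450; hedge Δ=-0.3971, bond B=56.0779.
  t=1,j=1: stock 212.9400 → up 268.3044 (V=0.5935), down 144.7992 (V=7.5529). Price 1.5460; hedge Δ=-0.0563, bond B=13.5450.
  t=0,j=0: stock 169.0000 → up 212.9400 (V=1.5460), down 114.9200 (V=10.4450). Price 2.6555; hedge Δ=-0.0908, bond B=17.9985.
Self-financing check: at every node Δ·S+B equals the discounted successor values.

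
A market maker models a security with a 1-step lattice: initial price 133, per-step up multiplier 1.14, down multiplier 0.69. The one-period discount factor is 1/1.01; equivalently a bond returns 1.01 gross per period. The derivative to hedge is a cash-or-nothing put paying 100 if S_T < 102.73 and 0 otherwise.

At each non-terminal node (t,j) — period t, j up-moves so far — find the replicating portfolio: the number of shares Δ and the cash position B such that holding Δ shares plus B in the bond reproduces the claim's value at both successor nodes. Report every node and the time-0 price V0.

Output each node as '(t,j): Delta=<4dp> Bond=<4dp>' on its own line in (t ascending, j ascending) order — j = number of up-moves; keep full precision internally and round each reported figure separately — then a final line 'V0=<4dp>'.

(0,0): Delta=-1.6708 Bond=250.8251
V0=28.6029

No-arbitrage ⇒ martingale measure with p* = (R−d)/(u−d) = 0.7111.
Payoff layer (t=1): V(1,0)=100.0000, V(1,1)=0.0000
  t=0,j=0: stock 133.0000 → up 151.6200 (V=0.0000), down 91.7700 (V=100.0000). Price 28.6029; hedge Δ=-1.6708, bond B=250.8251.
Self-financing check: at every node Δ·S+B equals the discounted successor values.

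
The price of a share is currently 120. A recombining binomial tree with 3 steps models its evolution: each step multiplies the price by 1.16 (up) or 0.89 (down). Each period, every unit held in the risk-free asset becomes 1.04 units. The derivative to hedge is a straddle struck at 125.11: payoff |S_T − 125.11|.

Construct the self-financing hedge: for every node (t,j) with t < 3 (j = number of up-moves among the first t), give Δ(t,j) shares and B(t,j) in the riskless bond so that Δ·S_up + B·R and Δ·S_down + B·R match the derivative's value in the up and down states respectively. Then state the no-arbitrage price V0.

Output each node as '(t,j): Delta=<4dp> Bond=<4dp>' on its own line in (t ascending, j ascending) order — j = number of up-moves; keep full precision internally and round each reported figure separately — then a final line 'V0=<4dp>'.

(0,0): Delta=0.2922 Bond=-11.2661
(1,0): Delta=-0.3109 Bond=52.6870
(1,1): Delta=0.6623 Bond=-63.2397
(2,0): Delta=-1.0000 Bond=120.2981
(2,1): Delta=0.1121 Bond=2.3916
(2,2): Delta=1.0000 Bond=-120.2981
V0=23.7938

Under the risk-neutral measure, an up-move has probability p* = (R−d)/(u−d) = 0.5556 and values discount at R = 1.04.
At expiry t=3: V(3,0)=40.5137, V(3,1)=14.8497, V(3,2)=18.6001, V(3,3)=62.1975
Node (2,0) S=95.0520: V=(p*·14.8497+(1−p*)·40.5137)/1.04=25.2461; Δ=(14.8497−40.5137)/(110.2603−84.5963)=-1.0000; B=V−Δ·S=120.2981
Node (2,1) S=123.8880: V=(p*·18.6001+(1−p*)·14.8497)/1.04=16.2820; Δ=(18.6001−14.8497)/(143.7101−110.2603)=0.1121; B=V−Δ·S=2.3916
Node (2,2) S=161.4720: V=(p*·62.1975+(1−p*)·18.6001)/1.04=41.1739; Δ=(62.1975−18.6001)/(187.3075−143.7101)=1.0000; B=V−Δ·S=-120.2981
Node (1,0) S=106.8000: V=(p*·16.2820+(1−p*)·25.2461)/1.04=19.4865; Δ=(16.2820−25.2461)/(123.8880−95.0520)=-0.3109; B=V−Δ·S=52.6870
Node (1,1) S=139.2000: V=(p*·41.1739+(1−p*)·16.2820)/1.04=28.9527; Δ=(41.1739−16.2820)/(161.4720−123.8880)=0.6623; B=V−Δ·S=-63.2397
Node (0,0) S=120.0000: V=(p*·28.9527+(1−p*)·19.4865)/1.04=23.7938; Δ=(28.9527−19.4865)/(139.2000−106.8000)=0.2922; B=V−Δ·S=-11.2661
Self-financing check: at every node Δ·S+B equals the discounted successor values.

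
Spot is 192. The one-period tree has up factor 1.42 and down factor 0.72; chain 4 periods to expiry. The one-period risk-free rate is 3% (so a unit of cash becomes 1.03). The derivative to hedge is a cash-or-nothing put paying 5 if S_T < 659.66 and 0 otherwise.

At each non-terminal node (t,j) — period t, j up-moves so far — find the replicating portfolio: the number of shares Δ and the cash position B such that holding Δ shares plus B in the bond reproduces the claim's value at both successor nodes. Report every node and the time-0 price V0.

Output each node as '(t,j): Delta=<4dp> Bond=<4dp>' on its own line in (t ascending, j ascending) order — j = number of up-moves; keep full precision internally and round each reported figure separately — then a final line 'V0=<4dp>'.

(0,0): Delta=-0.0030 Bond=4.8393
(1,0): Delta=0.0000 Bond=4.5757
(1,1): Delta=-0.0048 Bond=5.4987
(2,0): Delta=0.0000 Bond=4.7130
(2,1): Delta=0.0000 Bond=4.7130
(2,2): Delta=-0.0079 Bond=6.8598
(3,0): Delta=0.0000 Bond=4.8544
(3,1): Delta=0.0000 Bond=4.8544
(3,2): Delta=0.0000 Bond=4.8544
(3,3): Delta=-0.0130 Bond=9.8474
V0=4.2716

Since d<R<u, set p* = (R−d)/(u−d) = 0.4429; price each node as the discounted p*-expectation of its children.
Terminal payoffs: V(4,0)=5.0000, V(4,1)=5.0000, V(4,2)=5.0000, V(4,3)=5.0000, V(4,4)=0.0000
Node (3,0) S=71.6636: V=(p*·5.0000+(1−p*)·5.0000)/1.03=4.8544; Δ=(5.0000−5.0000)/(101.7623−51.5978)=0.0000; B=V−Δ·S=4.8544
Node (3,1) S=141.3366: V=(p*·5.0000+(1−p*)·5.0000)/1.03=4.8544; Δ=(5.0000−5.0000)/(200.6979−101.7623)=0.0000; B=V−Δ·S=4.8544
Node (3,2) S=278.7471: V=(p*·5.0000+(1−p*)·5.0000)/1.03=4.8544; Δ=(5.0000−5.0000)/(395.8209−200.6979)=0.0000; B=V−Δ·S=4.8544
Node (3,3) S=549.7513: V=(p*·0.0000+(1−p*)·5.0000)/1.03=2.7046; Δ=(0.0000−5.0000)/(780.6468−395.8209)=-0.0130; B=V−Δ·S=9.8474
Node (2,0) S=99.5328: V=(p*·4.8544+(1−p*)·4.8544)/1.03=4.7130; Δ=(4.8544−4.8544)/(141.3366−71.6636)=0.0000; B=V−Δ·S=4.7130
Node (2,1) S=196.3008: V=(p*·4.8544+(1−p*)·4.8544)/1.03=4.7130; Δ=(4.8544−4.8544)/(278.7471−141.3366)=0.0000; B=V−Δ·S=4.7130
Node (2,2) S=387.1488: V=(p*·2.7046+(1−p*)·4.8544)/1.03=3.7887; Δ=(2.7046−4.8544)/(549.7513−278.7471)=-0.0079; B=V−Δ·S=6.8598
Node (1,0) S=138.2400: V=(p*·4.7130+(1−p*)·4.7130)/1.03=4.5757; Δ=(4.7130−4.7130)/(196.3008−99.5328)=0.0000; B=V−Δ·S=4.5757
Node (1,1) S=272.6400: V=(p*·3.7887+(1−p*)·4.7130)/1.03=4.1783; Δ=(3.7887−4.7130)/(387.1488−196.3008)=-0.0048; B=V−Δ·S=5.4987
Node (0,0) S=192.0000: V=(p*·4.1783+(1−p*)·4.5757)/1.03=4.2716; Δ=(4.1783−4.5757)/(272.6400−138.2400)=-0.0030; B=V−Δ·S=4.8393
Each (Δ,B) replicates both successor values, so the strategy is self-financing and V0 is arbitrage-free.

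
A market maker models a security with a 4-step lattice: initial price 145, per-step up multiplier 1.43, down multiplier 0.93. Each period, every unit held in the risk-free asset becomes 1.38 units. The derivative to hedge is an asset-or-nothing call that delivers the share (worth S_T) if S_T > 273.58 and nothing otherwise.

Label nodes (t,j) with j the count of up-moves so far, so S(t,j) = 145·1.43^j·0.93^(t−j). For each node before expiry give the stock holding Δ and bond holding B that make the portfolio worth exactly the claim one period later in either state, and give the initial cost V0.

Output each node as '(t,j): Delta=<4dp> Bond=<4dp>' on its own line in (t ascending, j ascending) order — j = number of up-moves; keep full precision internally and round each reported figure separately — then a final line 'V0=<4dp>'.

Risk-neutral probability p* = (R−d)/(u−d) = (1.38−0.93)/(1.43−0.93) = 0.9000.
Terminal payoffs: V(4,0)=0.0000, V(4,1)=0.0000, V(4,2)=0.0000, V(4,3)=394.3293, V(4,4)=606.3343
(3,0): S=116.6318. Δ = (V_up−V_dn)/(S_up−S_dn) = (0.0000−0.0000)/(166.7834−108.4675) = 0.0000. V = [p*·0.0000 + (1−p*)·0.0000]/1.38 = 0.0000. B = V − Δ·S = 0.0000.
(3,1): S=179.3370. Δ = (V_up−V_dn)/(S_up−S_dn) = (0.0000−0.0000)/(256.4519−166.7834) = 0.0000. V = [p*·0.0000 + (1−p*)·0.0000]/1.38 = 0.0000. B = V − Δ·S = 0.0000.
(3,2): S=275.7548. Δ = (V_up−V_dn)/(S_up−S_dn) = (394.3293−0.0000)/(394.3293−256.4519) = 2.8600. V = [p*·394.3293 + (1−p*)·0.0000]/1.38 = 257.1713. B = V − Δ·S = -531.4873.
(3,3): S=424.0100. Δ = (V_up−V_dn)/(S_up−S_dn) = (606.3343−394.3293)/(606.3343−394.3293) = 1.0000. V = [p*·606.3343 + (1−p*)·394.3293]/1.38 = 424.0100. B = V − Δ·S = 0.0000.
(2,0): S=125.4105. Δ = (V_up−V_dn)/(S_up−S_dn) = (0.0000−0.0000)/(179.3370−116.6318) = 0.0000. V = [p*·0.0000 + (1−p*)·0.0000]/1.38 = 0.0000. B = V − Δ·S = 0.0000.
(2,1): S=192.8355. Δ = (V_up−V_dn)/(S_up−S_dn) = (257.1713−0.0000)/(275.7548−179.3370) = 2.6673. V = [p*·257.1713 + (1−p*)·0.0000]/1.38 = 167.7204. B = V − Δ·S = -346.6222.
(2,2): S=296.5105. Δ = (V_up−V_dn)/(S_up−S_dn) = (424.0100−257.1713)/(424.0100−275.7548) = 1.1253. V = [p*·424.0100 + (1−p*)·257.1713]/1.38 = 295.1639. B = V − Δ·S = -38.5136.
(1,0): S=134.8500. Δ = (V_up−V_dn)/(S_up−S_dn) = (167.7204−0.0000)/(192.8355−125.4105) = 2.4875. V = [p*·167.7204 + (1−p*)·0.0000]/1.38 = 109.3829. B = V − Δ·S = -226.0579.
(1,1): S=207.3500. Δ = (V_up−V_dn)/(S_up−S_dn) = (295.1639−167.7204)/(296.5105−192.8355) = 1.2293. V = [p*·295.1639 + (1−p*)·167.7204]/1.38 = 204.6518. B = V − Δ·S = -50.2351.
(0,0): S=145.0000. Δ = (V_up−V_dn)/(S_up−S_dn) = (204.6518−109.3829)/(207.3500−134.8500) = 1.3141. V = [p*·204.6518 + (1−p*)·109.3829]/1.38 = 141.3949. B = V − Δ·S = -49.1430.
Root portfolio cost Δ·145+B reproduces V0=141.3949.

(0,0): Delta=1.3141 Bond=-49.1430
(1,0): Delta=2.4875 Bond=-226.0579
(1,1): Delta=1.2293 Bond=-50.2351
(2,0): Delta=0.0000 Bond=0.0000
(2,1): Delta=2.6673 Bond=-346.6222
(2,2): Delta=1.1253 Bond=-38.5136
(3,0): Delta=0.0000 Bond=0.0000
(3,1): Delta=0.0000 Bond=0.0000
(3,2): Delta=2.8600 Bond=-531.4873
(3,3): Delta=1.0000 Bond=0.0000
V0=141.3949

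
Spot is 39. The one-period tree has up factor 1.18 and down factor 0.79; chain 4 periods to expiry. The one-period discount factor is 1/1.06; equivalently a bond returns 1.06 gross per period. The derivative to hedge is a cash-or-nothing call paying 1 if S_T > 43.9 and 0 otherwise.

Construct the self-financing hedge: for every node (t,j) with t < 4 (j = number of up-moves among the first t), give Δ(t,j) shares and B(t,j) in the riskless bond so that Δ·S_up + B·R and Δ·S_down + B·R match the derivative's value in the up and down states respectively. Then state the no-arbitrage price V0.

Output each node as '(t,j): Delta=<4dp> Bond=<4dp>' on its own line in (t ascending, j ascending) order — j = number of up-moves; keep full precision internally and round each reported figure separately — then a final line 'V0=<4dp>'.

Since d<R<u, set p* = (R−d)/(u−d) = 0.6923; price each node as the discounted p*-expectation of its children.
At expiry t=4: V(4,0)=0.0000, V(4,1)=0.0000, V(4,2)=0.0000, V(4,3)=1.0000, V(4,4)=1.0000
Node (3,0) S=19.2285: V=(p*·0.0000+(1−p*)·0.0000)/1.06=0.0000; Δ=(0.0000−0.0000)/(22.6897−15.1905)=0.0000; B=V−Δ·S=0.0000
Node (3,1) S=28.7211: V=(p*·0.0000+(1−p*)·0.0000)/1.06=0.0000; Δ=(0.0000−0.0000)/(33.8909−22.6897)=0.0000; B=V−Δ·S=0.0000
Node (3,2) S=42.8998: V=(p*·1.0000+(1−p*)·0.0000)/1.06=0.6531; Δ=(1.0000−0.0000)/(50.6218−33.8909)=0.0598; B=V−Δ·S=-1.9110
Node (3,3) S=64.0782: V=(p*·1.0000+(1−p*)·1.0000)/1.06=0.9434; Δ=(1.0000−1.0000)/(75.6123−50.6218)=0.0000; B=V−Δ·S=0.9434
Node (2,0) S=24.3399: V=(p*·0.0000+(1−p*)·0.0000)/1.06=0.0000; Δ=(0.0000−0.0000)/(28.7211−19.2285)=0.0000; B=V−Δ·S=0.0000
Node (2,1) S=36.3558: V=(p*·0.6531+(1−p*)·0.0000)/1.06=0.4266; Δ=(0.6531−0.0000)/(42.8998−28.7211)=0.0461; B=V−Δ·S=-1.2481
Node (2,2) S=54.3036: V=(p*·0.9434+(1−p*)·0.6531)/1.06=0.8057; Δ=(0.9434−0.6531)/(64.0782−42.8998)=0.0137; B=V−Δ·S=0.0614
Node (1,0) S=30.8100: V=(p*·0.4266+(1−p*)·0.0000)/1.06=0.2786; Δ=(0.4266−0.0000)/(36.3558−24.3399)=0.0355; B=V−Δ·S=-0.8152
Node (1,1) S=46.0200: V=(p*·0.8057+(1−p*)·0.4266)/1.06=0.6501; Δ=(0.8057−0.4266)/(54.3036−36.3558)=0.0211; B=V−Δ·S=-0.3222
Node (0,0) S=39.0000: V=(p*·0.6501+(1−p*)·0.2786)/1.06=0.5054; Δ=(0.6501−0.2786)/(46.0200−30.8100)=0.0244; B=V−Δ·S=-0.4470
Each (Δ,B) replicates both successor values, so the strategy is self-financing and V0 is arbitrage-free.

(0,0): Delta=0.0244 Bond=-0.4470
(1,0): Delta=0.0355 Bond=-0.8152
(1,1): Delta=0.0211 Bond=-0.3222
(2,0): Delta=0.0000 Bond=0.0000
(2,1): Delta=0.0461 Bond=-1.2481
(2,2): Delta=0.0137 Bond=0.0614
(3,0): Delta=0.0000 Bond=0.0000
(3,1): Delta=0.0000 Bond=0.0000
(3,2): Delta=0.0598 Bond=-1.9110
(3,3): Delta=0.0000 Bond=0.9434
V0=0.5054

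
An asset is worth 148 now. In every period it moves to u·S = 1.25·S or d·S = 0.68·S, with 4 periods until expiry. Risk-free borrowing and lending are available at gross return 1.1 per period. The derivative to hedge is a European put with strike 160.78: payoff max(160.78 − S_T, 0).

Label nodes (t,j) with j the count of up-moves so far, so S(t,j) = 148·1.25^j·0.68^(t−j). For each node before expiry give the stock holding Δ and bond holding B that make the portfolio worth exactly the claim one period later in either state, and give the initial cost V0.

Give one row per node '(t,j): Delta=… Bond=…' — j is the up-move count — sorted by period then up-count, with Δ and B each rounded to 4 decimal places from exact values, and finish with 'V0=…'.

No-arbitrage ⇒ martingale measure with p* = (R−d)/(u−d) = 0.7368.
Terminal payoffs: V(4,0)=129.1356, V(4,1)=102.6101, V(4,2)=53.8500, V(4,3)=0.0000, V(4,4)=0.0000
Node (3,0) S=46.5359: V=(p*·102.6101+(1−p*)·129.1356)/1.1=99.6277; Δ=(102.6101−129.1356)/(58.1699−31.6444)=-1.0000; B=V−Δ·S=146.1636
Node (3,1) S=85.5440: V=(p*·53.8500+(1−p*)·102.6101)/1.1=60.6196; Δ=(53.8500−102.6101)/(106.9300−58.1699)=-1.0000; B=V−Δ·S=146.1636
Node (3,2) S=157.2500: V=(p*·0.0000+(1−p*)·53.8500)/1.1=12.8828; Δ=(0.0000−53.8500)/(196.5625−106.9300)=-0.6008; B=V−Δ·S=107.3565
Node (3,3) S=289.0625: V=(p*·0.0000+(1−p*)·0.0000)/1.1=0.0000; Δ=(0.0000−0.0000)/(361.3281−196.5625)=0.0000; B=V−Δ·S=0.0000
Node (2,0) S=68.4352: V=(p*·60.6196+(1−p*)·99.6277)/1.1=64.4408; Δ=(60.6196−99.6277)/(85.5440−46.5359)=-1.0000; B=V−Δ·S=132.8760
Node (2,1) S=125.8000: V=(p*·12.8828+(1−p*)·60.6196)/1.1=23.1319; Δ=(12.8828−60.6196)/(157.2500−85.5440)=-0.6657; B=V−Δ·S=106.8808
Node (2,2) S=231.2500: V=(p*·0.0000+(1−p*)·12.8828)/1.1=3.0820; Δ=(0.0000−12.8828)/(289.0625−157.2500)=-0.0977; B=V−Δ·S=25.6834
Node (1,0) S=100.6400: V=(p*·23.1319+(1−p*)·64.4408)/1.1=30.9115; Δ=(23.1319−64.4408)/(125.8000−68.4352)=-0.7201; B=V−Δ·S=103.3833
Node (1,1) S=185.0000: V=(p*·3.0820+(1−p*)·23.1319)/1.1=7.5985; Δ=(3.0820−23.1319)/(231.2500−125.8000)=-0.1901; B=V−Δ·S=42.7737
Node (0,0) S=148.0000: V=(p*·7.5985+(1−p*)·30.9115)/1.1=12.4850; Δ=(7.5985−30.9115)/(185.0000−100.6400)=-0.2764; B=V−Δ·S=53.3851
Check: Δ(0,0)·S0 + B(0,0) = 12.4850 = V0.

(0,0): Delta=-0.2764 Bond=53.3851
(1,0): Delta=-0.7201 Bond=103.3833
(1,1): Delta=-0.1901 Bond=42.7737
(2,0): Delta=-1.0000 Bond=132.8760
(2,1): Delta=-0.6657 Bond=106.8808
(2,2): Delta=-0.0977 Bond=25.6834
(3,0): Delta=-1.0000 Bond=146.1636
(3,1): Delta=-1.0000 Bond=146.1636
(3,2): Delta=-0.6008 Bond=107.3565
(3,3): Delta=0.0000 Bond=0.0000
V0=12.4850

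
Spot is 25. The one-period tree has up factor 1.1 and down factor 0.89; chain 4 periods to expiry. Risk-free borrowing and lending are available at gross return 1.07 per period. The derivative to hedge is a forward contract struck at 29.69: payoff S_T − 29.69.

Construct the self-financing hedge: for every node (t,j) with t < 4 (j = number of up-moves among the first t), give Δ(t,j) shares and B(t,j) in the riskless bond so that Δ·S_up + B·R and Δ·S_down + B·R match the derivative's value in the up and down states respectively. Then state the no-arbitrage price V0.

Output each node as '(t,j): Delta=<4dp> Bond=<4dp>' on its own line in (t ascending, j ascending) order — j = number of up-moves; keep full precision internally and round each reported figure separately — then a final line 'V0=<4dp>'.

No-arbitrage ⇒ martingale measure with p* = (R−d)/(u−d) = 0.8571.
Payoff layer (t=4): V(4,0)=-14.0044, V(4,1)=-10.3034, V(4,2)=-5.7290, V(4,3)=-0.0752, V(4,4)=6.9125
Node (3,0) S=17.6242: V=(p*·-10.3034+(1−p*)·-14.0044)/1.07=-10.1234; Δ=(-10.3034−-14.0044)/(19.3866−15.6856)=1.0000; B=V−Δ·S=-27.7477
Node (3,1) S=21.7828: V=(p*·-5.7290+(1−p*)·-10.3034)/1.07=-5.9649; Δ=(-5.7290−-10.3034)/(23.9610−19.3866)=1.0000; B=V−Δ·S=-27.7477
Node (3,2) S=26.9225: V=(p*·-0.0752+(1−p*)·-5.7290)/1.07=-0.8252; Δ=(-0.0752−-5.7290)/(29.6148−23.9610)=1.0000; B=V−Δ·S=-27.7477
Node (3,3) S=33.2750: V=(p*·6.9125+(1−p*)·-0.0752)/1.07=5.5273; Δ=(6.9125−-0.0752)/(36.6025−29.6148)=1.0000; B=V−Δ·S=-27.7477
Node (2,0) S=19.8025: V=(p*·-5.9649+(1−p*)·-10.1234)/1.07=-6.1299; Δ=(-5.9649−-10.1234)/(21.7828−17.6242)=1.0000; B=V−Δ·S=-25.9324
Node (2,1) S=24.4750: V=(p*·-0.8252+(1−p*)·-5.9649)/1.07=-1.4574; Δ=(-0.8252−-5.9649)/(26.9225−21.7828)=1.0000; B=V−Δ·S=-25.9324
Node (2,2) S=30.2500: V=(p*·5.5273+(1−p*)·-0.8252)/1.07=4.3176; Δ=(5.5273−-0.8252)/(33.2750−26.9225)=1.0000; B=V−Δ·S=-25.9324
Node (1,0) S=22.2500: V=(p*·-1.4574+(1−p*)·-6.1299)/1.07=-1.9859; Δ=(-1.4574−-6.1299)/(24.4750−19.8025)=1.0000; B=V−Δ·S=-24.2359
Node (1,1) S=27.5000: V=(p*·4.3176+(1−p*)·-1.4574)/1.07=3.2641; Δ=(4.3176−-1.4574)/(30.2500−24.4750)=1.0000; B=V−Δ·S=-24.2359
Node (0,0) S=25.0000: V=(p*·3.2641+(1−p*)·-1.9859)/1.07=2.3496; Δ=(3.2641−-1.9859)/(27.5000−22.2500)=1.0000; B=V−Δ·S=-22.6504
Each (Δ,B) replicates both successor values, so the strategy is self-financing and V0 is arbitrage-free.

(0,0): Delta=1.0000 Bond=-22.6504
(1,0): Delta=1.0000 Bond=-24.2359
(1,1): Delta=1.0000 Bond=-24.2359
(2,0): Delta=1.0000 Bond=-25.9324
(2,1): Delta=1.0000 Bond=-25.9324
(2,2): Delta=1.0000 Bond=-25.9324
(3,0): Delta=1.0000 Bond=-27.7477
(3,1): Delta=1.0000 Bond=-27.7477
(3,2): Delta=1.0000 Bond=-27.7477
(3,3): Delta=1.0000 Bond=-27.7477
V0=2.3496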